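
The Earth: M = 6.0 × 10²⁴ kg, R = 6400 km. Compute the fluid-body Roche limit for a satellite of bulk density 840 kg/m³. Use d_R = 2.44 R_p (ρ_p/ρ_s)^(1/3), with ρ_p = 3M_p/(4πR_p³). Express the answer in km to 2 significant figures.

ρ_p = 3M_p/(4πR_p³) = 3 × (6.0 × 10²⁴) / (4π × (6.4 × 10⁶ m)³) = 5500 kg/m³
d_R = 2.44 × 6400 km × (5500/840)^(1/3)
    = 29000 km

29000 km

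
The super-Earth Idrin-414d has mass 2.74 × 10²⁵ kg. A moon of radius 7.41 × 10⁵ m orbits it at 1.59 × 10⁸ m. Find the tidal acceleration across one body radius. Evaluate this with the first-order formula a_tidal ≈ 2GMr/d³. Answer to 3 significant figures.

6.74 × 10⁻⁴ m/s²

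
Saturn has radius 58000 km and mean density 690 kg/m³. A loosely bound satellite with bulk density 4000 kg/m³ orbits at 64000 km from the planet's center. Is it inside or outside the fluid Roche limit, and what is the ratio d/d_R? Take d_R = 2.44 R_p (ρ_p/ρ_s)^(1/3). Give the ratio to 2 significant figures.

inside; d/d_R ≈ 0.81

d_R = 2.44 × (58000 km) × (690/4000)^(1/3) = 78780 km
d/d_R = (64000) / (78780) = 0.81
Since d/d_R < 1, the body is inside the Roche limit.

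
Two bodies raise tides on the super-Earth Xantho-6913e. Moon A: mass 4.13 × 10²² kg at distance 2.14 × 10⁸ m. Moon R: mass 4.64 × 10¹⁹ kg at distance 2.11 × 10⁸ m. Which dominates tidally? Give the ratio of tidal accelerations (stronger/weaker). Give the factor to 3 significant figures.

Compare M/d³ for the two perturbers:
Moon A: (4.13 × 10²²) / (2.14 × 10⁸)³ = 4.214 × 10⁻³
Moon R: (4.64 × 10¹⁹) / (2.11 × 10⁸)³ = 4.939 × 10⁻⁶
Ratio (larger/smaller) = 853

Moon A, by a factor of ≈ 853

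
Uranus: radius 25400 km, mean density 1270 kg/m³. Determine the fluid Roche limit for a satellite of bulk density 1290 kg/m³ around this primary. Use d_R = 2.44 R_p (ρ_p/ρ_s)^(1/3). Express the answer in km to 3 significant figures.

d_R = 2.44 × 25400 km × (1270/1290)^(1/3)
    = 61700 km

61700 km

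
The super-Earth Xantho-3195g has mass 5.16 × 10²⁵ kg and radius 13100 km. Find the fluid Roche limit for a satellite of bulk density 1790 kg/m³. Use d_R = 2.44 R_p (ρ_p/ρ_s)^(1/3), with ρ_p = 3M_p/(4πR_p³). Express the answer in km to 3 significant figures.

46400 km

ρ_p = 3M_p/(4πR_p³) = 3 × (5.16 × 10²⁵) / (4π × (1.31 × 10⁷ m)³) = 5480 kg/m³
d_R = 2.44 × 13100 km × (5480/1790)^(1/3)
    = 46400 km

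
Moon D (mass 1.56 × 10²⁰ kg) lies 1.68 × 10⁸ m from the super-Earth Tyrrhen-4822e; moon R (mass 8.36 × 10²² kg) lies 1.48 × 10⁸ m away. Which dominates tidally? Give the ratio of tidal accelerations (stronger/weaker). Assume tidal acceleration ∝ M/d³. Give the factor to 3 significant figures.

The tide-raising term goes as M/d³ (the gradient of a 1/d² field).
Moon D: (1.56 × 10²⁰) / (1.68 × 10⁸)³ = 3.290 × 10⁻⁵
Moon R: (8.36 × 10²²) / (1.48 × 10⁸)³ = 2.579 × 10⁻²
Ratio (larger/smaller) = 784

Moon R, by a factor of ≈ 784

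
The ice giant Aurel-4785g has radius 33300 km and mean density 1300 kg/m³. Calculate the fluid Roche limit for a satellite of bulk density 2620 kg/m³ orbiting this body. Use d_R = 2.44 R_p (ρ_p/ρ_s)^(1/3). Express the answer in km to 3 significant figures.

d_R = 2.44 × 33300 km × (1300/2620)^(1/3)
    = 64300 km

64300 km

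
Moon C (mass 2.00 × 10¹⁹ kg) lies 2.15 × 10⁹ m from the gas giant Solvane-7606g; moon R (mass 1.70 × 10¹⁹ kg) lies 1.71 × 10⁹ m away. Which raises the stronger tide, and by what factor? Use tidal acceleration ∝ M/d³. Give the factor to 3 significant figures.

Moon R, by a factor of ≈ 1.69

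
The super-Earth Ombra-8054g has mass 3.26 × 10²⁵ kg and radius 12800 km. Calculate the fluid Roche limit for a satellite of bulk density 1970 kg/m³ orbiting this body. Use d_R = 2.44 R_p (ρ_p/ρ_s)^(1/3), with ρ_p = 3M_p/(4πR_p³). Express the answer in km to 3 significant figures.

ρ_p = 3M_p/(4πR_p³) = 3 × (3.26 × 10²⁵) / (4π × (1.28 × 10⁷ m)³) = 3710 kg/m³
d_R = 2.44 × 12800 km × (3710/1970)^(1/3)
    = 38600 km

38600 km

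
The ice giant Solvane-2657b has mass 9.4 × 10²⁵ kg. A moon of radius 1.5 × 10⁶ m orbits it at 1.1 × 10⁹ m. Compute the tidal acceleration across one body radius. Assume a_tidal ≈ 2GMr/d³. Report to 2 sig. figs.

Δg = 2GMr/d³
   = 2 × (6.674 × 10⁻¹¹) × (9.4 × 10²⁵) × (1.5 × 10⁶) / (1.1 × 10⁹)³
   = 1.4 × 10⁻⁵ m/s²

1.4 × 10⁻⁵ m/s²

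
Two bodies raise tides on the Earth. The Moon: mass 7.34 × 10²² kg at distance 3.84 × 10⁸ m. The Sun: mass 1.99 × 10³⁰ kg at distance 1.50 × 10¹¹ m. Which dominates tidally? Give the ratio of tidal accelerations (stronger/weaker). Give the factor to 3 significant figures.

The Moon, by a factor of ≈ 2.20

The tide-raising term goes as M/d³ (the gradient of a 1/d² field).
The Moon: (7.34 × 10²²) / (3.84 × 10⁸)³ = 1.296 × 10⁻³
The Sun: (1.99 × 10³⁰) / (1.50 × 10¹¹)³ = 5.896 × 10⁻⁴
Ratio (larger/smaller) = 2.20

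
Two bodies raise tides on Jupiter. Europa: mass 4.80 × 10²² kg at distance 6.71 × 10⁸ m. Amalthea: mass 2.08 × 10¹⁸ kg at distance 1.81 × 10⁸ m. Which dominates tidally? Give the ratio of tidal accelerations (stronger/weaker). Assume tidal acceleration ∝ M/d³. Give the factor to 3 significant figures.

Europa, by a factor of ≈ 453

Tidal stretch scales as M/d³; compute that for each body.
Europa: (4.80 × 10²²) / (6.71 × 10⁸)³ = 1.589 × 10⁻⁴
Amalthea: (2.08 × 10¹⁸) / (1.81 × 10⁸)³ = 3.508 × 10⁻⁷
Ratio (larger/smaller) = 453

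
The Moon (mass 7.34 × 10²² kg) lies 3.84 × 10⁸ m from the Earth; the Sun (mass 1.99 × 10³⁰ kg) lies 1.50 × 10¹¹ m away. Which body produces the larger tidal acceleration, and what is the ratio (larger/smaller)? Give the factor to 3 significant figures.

The tide-raising term goes as M/d³ (the gradient of a 1/d² field).
The Moon: (7.34 × 10²²) / (3.84 × 10⁸)³ = 1.296 × 10⁻³
The Sun: (1.99 × 10³⁰) / (1.50 × 10¹¹)³ = 5.896 × 10⁻⁴
Ratio (larger/smaller) = 2.20

The Moon, by a factor of ≈ 2.20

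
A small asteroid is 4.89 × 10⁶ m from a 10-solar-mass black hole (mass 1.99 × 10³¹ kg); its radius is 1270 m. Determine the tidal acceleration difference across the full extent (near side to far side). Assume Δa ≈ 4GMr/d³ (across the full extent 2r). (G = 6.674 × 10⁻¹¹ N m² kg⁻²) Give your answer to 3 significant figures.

5.77 × 10⁴ m/s²

Δg = 4GMr/d³
   = 4 × (6.674 × 10⁻¹¹) × (1.99 × 10³¹) × (1270) / (4.89 × 10⁶)³
   = 5.77 × 10⁴ m/s²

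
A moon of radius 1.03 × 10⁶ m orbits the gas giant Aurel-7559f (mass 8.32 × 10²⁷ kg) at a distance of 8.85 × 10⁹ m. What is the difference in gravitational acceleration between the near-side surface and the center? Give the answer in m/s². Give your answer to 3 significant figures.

1.65 × 10⁻⁶ m/s²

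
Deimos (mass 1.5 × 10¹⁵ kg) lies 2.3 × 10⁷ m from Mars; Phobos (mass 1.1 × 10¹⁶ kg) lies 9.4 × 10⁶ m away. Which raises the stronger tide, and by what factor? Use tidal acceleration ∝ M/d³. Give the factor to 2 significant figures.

Compare M/d³ for the two perturbers:
Deimos: (1.5 × 10¹⁵) / (2.3 × 10⁷)³ = 1.233 × 10⁻⁷
Phobos: (1.1 × 10¹⁶) / (9.4 × 10⁶)³ = 1.324 × 10⁻⁵
Ratio (larger/smaller) = 110

Phobos, by a factor of ≈ 110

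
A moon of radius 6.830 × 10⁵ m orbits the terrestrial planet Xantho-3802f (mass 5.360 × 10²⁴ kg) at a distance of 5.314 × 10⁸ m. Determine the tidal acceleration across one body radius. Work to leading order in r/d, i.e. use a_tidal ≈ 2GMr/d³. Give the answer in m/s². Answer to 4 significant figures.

a_tidal = 2GMr/d³
        = 2 × (6.674 × 10⁻¹¹) × (5.360 × 10²⁴) × (6.830 × 10⁵) / (5.314 × 10⁸)³
        = 3.256 × 10⁻⁶ m/s²

3.256 × 10⁻⁶ m/s²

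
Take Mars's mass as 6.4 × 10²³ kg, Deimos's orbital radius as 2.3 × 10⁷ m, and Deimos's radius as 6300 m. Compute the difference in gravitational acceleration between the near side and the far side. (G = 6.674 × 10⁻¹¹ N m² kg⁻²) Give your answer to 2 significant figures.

Δa = 4GMr/d³
   = 4 × (6.674 × 10⁻¹¹) × (6.4 × 10²³) × (6300) / (2.3 × 10⁷)³
   = 8.8 × 10⁻⁵ m/s²

8.8 × 10⁻⁵ m/s²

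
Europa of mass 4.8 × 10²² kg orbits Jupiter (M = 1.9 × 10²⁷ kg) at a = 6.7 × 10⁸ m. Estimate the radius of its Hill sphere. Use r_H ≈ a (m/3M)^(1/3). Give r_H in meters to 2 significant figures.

r_H ≈ a (m/3M)^(1/3)
    = (6.7 × 10⁸) × (4.8 × 10²² / (3 × 1.9 × 10²⁷))^(1/3)
    = 1.4 × 10⁷ m

1.4 × 10⁷ m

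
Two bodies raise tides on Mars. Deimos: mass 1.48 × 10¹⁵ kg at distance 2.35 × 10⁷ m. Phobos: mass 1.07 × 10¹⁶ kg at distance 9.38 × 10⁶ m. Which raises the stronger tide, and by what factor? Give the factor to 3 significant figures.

Phobos, by a factor of ≈ 114

Compare M/d³ for the two perturbers:
Deimos: (1.48 × 10¹⁵) / (2.35 × 10⁷)³ = 1.140 × 10⁻⁷
Phobos: (1.07 × 10¹⁶) / (9.38 × 10⁶)³ = 1.297 × 10⁻⁵
Ratio (larger/smaller) = 114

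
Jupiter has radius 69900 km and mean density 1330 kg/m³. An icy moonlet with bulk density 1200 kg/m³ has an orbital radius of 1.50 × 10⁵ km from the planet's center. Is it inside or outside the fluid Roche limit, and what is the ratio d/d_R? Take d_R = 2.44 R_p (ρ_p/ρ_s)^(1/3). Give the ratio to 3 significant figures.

inside; d/d_R ≈ 0.850

d_R = 2.44 × (69900 km) × (1330/1200)^(1/3) = 1.765 × 10⁵ km
d/d_R = (1.50 × 10⁵) / (1.765 × 10⁵) = 0.850
Since d/d_R < 1, the body is inside the Roche limit.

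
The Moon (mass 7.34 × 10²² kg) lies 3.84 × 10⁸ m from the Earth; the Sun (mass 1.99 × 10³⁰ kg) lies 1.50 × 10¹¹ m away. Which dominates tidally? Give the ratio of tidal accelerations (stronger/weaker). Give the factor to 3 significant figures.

The tide-raising term goes as M/d³ (the gradient of a 1/d² field).
The Moon: (7.34 × 10²²) / (3.84 × 10⁸)³ = 1.296 × 10⁻³
The Sun: (1.99 × 10³⁰) / (1.50 × 10¹¹)³ = 5.896 × 10⁻⁴
Ratio (larger/smaller) = 2.20

The Moon, by a factor of ≈ 2.20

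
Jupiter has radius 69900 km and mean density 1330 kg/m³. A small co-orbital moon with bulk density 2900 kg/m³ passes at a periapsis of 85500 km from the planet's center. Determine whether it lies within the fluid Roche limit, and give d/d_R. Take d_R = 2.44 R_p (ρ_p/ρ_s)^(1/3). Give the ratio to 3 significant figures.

inside; d/d_R ≈ 0.650

d_R = 2.44 × (69900 km) × (1330/2900)^(1/3) = 1.315 × 10⁵ km
d/d_R = (85500) / (1.315 × 10⁵) = 0.650
Since d/d_R < 1, the body is inside the Roche limit.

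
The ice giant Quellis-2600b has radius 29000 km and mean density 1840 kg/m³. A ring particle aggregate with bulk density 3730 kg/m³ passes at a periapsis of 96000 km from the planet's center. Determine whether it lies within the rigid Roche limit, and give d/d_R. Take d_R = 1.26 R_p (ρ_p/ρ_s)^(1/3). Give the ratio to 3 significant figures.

outside; d/d_R ≈ 3.33

d_R = 1.26 × (29000 km) × (1840/3730)^(1/3) = 28870 km
d/d_R = (96000) / (28870) = 3.33
Since d/d_R > 1, the body is outside the Roche limit.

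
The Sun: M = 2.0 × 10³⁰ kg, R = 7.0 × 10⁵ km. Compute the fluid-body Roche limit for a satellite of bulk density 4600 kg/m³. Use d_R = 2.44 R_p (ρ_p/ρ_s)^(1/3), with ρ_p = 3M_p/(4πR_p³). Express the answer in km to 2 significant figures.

1.1 × 10⁶ km

ρ_p = 3M_p/(4πR_p³) = 3 × (2.0 × 10³⁰) / (4π × (7.0 × 10⁸ m)³) = 1400 kg/m³
d_R = 2.44 × 7.0 × 10⁵ km × (1400/4600)^(1/3)
    = 1.1 × 10⁶ km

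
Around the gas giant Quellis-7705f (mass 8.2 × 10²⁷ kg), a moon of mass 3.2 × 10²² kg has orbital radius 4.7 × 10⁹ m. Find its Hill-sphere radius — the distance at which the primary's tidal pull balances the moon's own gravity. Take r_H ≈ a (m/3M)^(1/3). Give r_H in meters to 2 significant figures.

r_H ≈ a (m/3M)^(1/3)
    = (4.7 × 10⁹) × (3.2 × 10²² / (3 × 8.2 × 10²⁷))^(1/3)
    = 5.1 × 10⁷ m

5.1 × 10⁷ m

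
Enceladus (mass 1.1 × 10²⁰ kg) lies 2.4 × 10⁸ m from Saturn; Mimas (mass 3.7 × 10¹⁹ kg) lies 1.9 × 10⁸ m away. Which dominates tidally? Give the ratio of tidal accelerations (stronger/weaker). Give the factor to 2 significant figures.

Tidal stretch scales as M/d³; compute that for each body.
Enceladus: (1.1 × 10²⁰) / (2.4 × 10⁸)³ = 7.957 × 10⁻⁶
Mimas: (3.7 × 10¹⁹) / (1.9 × 10⁸)³ = 5.394 × 10⁻⁶
Ratio (larger/smaller) = 1.5

Enceladus, by a factor of ≈ 1.5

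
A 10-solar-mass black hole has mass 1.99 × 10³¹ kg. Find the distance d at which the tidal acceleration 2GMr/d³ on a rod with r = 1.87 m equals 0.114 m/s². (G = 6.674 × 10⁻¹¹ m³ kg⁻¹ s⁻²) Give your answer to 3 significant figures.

3.52 × 10⁷ m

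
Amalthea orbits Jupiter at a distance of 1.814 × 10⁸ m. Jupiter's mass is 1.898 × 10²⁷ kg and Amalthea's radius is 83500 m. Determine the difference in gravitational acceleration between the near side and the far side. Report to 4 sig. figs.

Δg = 4GMr/d³
   = 4 × (6.674 × 10⁻¹¹) × (1.898 × 10²⁷) × (83500) / (1.814 × 10⁸)³
   = 7.088 × 10⁻³ m/s²

7.088 × 10⁻³ m/s²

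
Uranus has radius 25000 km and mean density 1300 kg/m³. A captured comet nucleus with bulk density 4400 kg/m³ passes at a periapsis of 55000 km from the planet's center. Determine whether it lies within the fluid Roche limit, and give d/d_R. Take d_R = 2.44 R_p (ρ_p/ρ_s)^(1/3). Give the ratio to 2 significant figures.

outside; d/d_R ≈ 1.4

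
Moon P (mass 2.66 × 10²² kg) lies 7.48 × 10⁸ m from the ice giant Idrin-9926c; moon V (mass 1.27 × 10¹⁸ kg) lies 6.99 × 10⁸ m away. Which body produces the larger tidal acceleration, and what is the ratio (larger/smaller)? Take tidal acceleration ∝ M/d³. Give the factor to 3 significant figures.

Moon P, by a factor of ≈ 17100

Compare M/d³ for the two perturbers:
Moon P: (2.66 × 10²²) / (7.48 × 10⁸)³ = 6.356 × 10⁻⁵
Moon V: (1.27 × 10¹⁸) / (6.99 × 10⁸)³ = 3.719 × 10⁻⁹
Ratio (larger/smaller) = 17100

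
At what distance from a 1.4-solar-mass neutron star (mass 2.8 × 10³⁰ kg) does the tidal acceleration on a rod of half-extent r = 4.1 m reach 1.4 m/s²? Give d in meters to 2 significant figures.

2GMr/d³ = a_tidal  ⇒  d = (2GMr / a_tidal)^(1/3)
d = (2 × 6.674×10⁻¹¹ × (2.8 × 10³⁰) × (4.1) / (1.4))^(1/3)
  = 1.0 × 10⁷ m

1.0 × 10⁷ m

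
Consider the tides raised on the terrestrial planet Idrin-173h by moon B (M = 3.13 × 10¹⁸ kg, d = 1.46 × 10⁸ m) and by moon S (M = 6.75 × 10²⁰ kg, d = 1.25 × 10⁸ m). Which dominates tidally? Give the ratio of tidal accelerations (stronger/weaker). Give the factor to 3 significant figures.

Tidal stretch scales as M/d³; compute that for each body.
Moon B: (3.13 × 10¹⁸) / (1.46 × 10⁸)³ = 1.006 × 10⁻⁶
Moon S: (6.75 × 10²⁰) / (1.25 × 10⁸)³ = 3.456 × 10⁻⁴
Ratio (larger/smaller) = 344

Moon S, by a factor of ≈ 344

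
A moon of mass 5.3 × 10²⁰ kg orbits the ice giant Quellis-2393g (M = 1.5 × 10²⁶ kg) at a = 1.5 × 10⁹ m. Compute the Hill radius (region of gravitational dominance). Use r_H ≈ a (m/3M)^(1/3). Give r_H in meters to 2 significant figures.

r_H ≈ a (m/3M)^(1/3)
    = (1.5 × 10⁹) × (5.3 × 10²⁰ / (3 × 1.5 × 10²⁶))^(1/3)
    = 1.6 × 10⁷ m

1.6 × 10⁷ m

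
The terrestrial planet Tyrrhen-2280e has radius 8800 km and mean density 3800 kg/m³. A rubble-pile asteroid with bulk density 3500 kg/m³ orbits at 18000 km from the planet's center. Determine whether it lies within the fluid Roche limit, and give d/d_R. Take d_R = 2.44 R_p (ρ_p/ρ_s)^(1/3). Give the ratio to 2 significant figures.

d_R = 2.44 × (8800 km) × (3800/3500)^(1/3) = 22070 km
d/d_R = (18000) / (22070) = 0.82
Since d/d_R < 1, the body is inside the Roche limit.

inside; d/d_R ≈ 0.82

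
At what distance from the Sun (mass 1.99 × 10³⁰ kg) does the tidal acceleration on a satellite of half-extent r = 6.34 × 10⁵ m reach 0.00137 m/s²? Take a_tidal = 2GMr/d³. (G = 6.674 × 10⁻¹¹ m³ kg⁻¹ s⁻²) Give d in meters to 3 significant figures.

4.97 × 10⁹ m

2GMr/d³ = a_tidal  ⇒  d = (2GMr / a_tidal)^(1/3)
d = (2 × 6.674×10⁻¹¹ × (1.99 × 10³⁰) × (6.34 × 10⁵) / (0.00137))^(1/3)
  = 4.97 × 10⁹ m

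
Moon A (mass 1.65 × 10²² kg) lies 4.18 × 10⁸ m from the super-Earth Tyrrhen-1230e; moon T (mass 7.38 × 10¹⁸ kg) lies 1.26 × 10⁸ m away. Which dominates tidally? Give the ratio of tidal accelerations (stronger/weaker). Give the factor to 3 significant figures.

Moon A, by a factor of ≈ 61.2

Tidal stretch scales as M/d³; compute that for each body.
Moon A: (1.65 × 10²²) / (4.18 × 10⁸)³ = 2.259 × 10⁻⁴
Moon T: (7.38 × 10¹⁸) / (1.26 × 10⁸)³ = 3.689 × 10⁻⁶
Ratio (larger/smaller) = 61.2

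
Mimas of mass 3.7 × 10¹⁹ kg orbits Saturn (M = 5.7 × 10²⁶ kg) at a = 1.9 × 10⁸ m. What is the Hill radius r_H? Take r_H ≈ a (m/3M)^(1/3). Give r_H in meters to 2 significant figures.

5.3 × 10⁵ m

r_H ≈ a (m/3M)^(1/3)
    = (1.9 × 10⁸) × (3.7 × 10¹⁹ / (3 × 5.7 × 10²⁶))^(1/3)
    = 5.3 × 10⁵ m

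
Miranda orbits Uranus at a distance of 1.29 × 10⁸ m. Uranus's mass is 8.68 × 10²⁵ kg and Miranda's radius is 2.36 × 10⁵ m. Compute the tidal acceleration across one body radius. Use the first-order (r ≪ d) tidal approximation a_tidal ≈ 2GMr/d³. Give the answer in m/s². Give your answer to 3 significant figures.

1.27 × 10⁻³ m/s²

The tidal stretch is the gradient of GM/d² times the body's extent r, hence the 1/d³ dependence.
Δg = 2GMr/d³
   = 2 × (6.674 × 10⁻¹¹) × (8.68 × 10²⁵) × (2.36 × 10⁵) / (1.29 × 10⁸)³
   = 1.27 × 10⁻³ m/s²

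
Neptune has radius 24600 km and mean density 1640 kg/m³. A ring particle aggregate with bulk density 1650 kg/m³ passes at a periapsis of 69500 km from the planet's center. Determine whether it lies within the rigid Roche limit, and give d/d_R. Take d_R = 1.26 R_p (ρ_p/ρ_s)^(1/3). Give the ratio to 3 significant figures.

outside; d/d_R ≈ 2.25

d_R = 1.26 × (24600 km) × (1640/1650)^(1/3) = 30930 km
d/d_R = (69500) / (30930) = 2.25
Since d/d_R > 1, the body is outside the Roche limit.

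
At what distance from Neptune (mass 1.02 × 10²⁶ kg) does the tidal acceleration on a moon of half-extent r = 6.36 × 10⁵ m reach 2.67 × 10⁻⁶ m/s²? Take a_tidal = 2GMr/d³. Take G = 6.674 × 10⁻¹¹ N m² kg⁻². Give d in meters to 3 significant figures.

2GMr/d³ = a_tidal  ⇒  d = (2GMr / a_tidal)^(1/3)
d = (2 × 6.674×10⁻¹¹ × (1.02 × 10²⁶) × (6.36 × 10⁵) / (2.67 × 10⁻⁶))^(1/3)
  = 1.48 × 10⁹ m

1.48 × 10⁹ m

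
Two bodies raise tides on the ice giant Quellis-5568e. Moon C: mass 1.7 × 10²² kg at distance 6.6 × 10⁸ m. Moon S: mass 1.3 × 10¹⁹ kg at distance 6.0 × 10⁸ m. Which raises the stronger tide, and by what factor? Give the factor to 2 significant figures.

The tide-raising term goes as M/d³ (the gradient of a 1/d² field).
Moon C: (1.7 × 10²²) / (6.6 × 10⁸)³ = 5.913 × 10⁻⁵
Moon S: (1.3 × 10¹⁹) / (6.0 × 10⁸)³ = 6.019 × 10⁻⁸
Ratio (larger/smaller) = 980

Moon C, by a factor of ≈ 980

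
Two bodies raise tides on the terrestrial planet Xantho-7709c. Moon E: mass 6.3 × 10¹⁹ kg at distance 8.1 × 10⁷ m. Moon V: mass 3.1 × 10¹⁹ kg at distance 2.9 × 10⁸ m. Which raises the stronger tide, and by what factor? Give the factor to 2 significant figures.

Moon E, by a factor of ≈ 93

Compare M/d³ for the two perturbers:
Moon E: (6.3 × 10¹⁹) / (8.1 × 10⁷)³ = 1.185 × 10⁻⁴
Moon V: (3.1 × 10¹⁹) / (2.9 × 10⁸)³ = 1.271 × 10⁻⁶
Ratio (larger/smaller) = 93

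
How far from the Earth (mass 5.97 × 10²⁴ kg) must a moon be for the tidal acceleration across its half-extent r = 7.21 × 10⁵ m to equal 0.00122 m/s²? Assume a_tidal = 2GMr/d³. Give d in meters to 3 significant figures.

7.78 × 10⁷ m

2GMr/d³ = a_tidal  ⇒  d = (2GMr / a_tidal)^(1/3)
d = (2 × 6.674×10⁻¹¹ × (5.97 × 10²⁴) × (7.21 × 10⁵) / (0.00122))^(1/3)
  = 7.78 × 10⁷ m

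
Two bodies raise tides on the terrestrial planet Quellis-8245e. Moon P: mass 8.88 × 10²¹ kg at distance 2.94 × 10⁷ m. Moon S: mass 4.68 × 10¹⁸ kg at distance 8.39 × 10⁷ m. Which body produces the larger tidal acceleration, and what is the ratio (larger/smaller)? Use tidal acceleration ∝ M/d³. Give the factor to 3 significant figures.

Tidal acceleration ∝ M/d³, so compare M/d³ for each.
Moon P: (8.88 × 10²¹) / (2.94 × 10⁷)³ = 3.494 × 10⁻¹
Moon S: (4.68 × 10¹⁸) / (8.39 × 10⁷)³ = 7.924 × 10⁻⁶
Ratio (larger/smaller) = 44100

Moon P, by a factor of ≈ 44100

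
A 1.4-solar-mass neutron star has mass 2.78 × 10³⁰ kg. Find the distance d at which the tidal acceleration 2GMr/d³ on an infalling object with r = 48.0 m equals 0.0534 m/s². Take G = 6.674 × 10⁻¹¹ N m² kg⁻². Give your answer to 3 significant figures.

2GMr/d³ = a_tidal  ⇒  d = (2GMr / a_tidal)^(1/3)
d = (2 × 6.674×10⁻¹¹ × (2.78 × 10³⁰) × (48.0) / (0.0534))^(1/3)
  = 6.94 × 10⁷ m

6.94 × 10⁷ m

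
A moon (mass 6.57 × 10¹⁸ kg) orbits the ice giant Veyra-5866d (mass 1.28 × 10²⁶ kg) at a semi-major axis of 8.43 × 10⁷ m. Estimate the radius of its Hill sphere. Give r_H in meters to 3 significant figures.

r_H ≈ a (m/3M)^(1/3)
    = (8.43 × 10⁷) × (6.57 × 10¹⁸ / (3 × 1.28 × 10²⁶))^(1/3)
    = 2.17 × 10⁵ m

2.17 × 10⁵ m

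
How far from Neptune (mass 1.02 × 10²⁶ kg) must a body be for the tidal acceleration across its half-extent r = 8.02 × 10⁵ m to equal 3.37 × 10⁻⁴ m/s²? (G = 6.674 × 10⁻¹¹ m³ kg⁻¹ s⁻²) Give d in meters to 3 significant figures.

2GMr/d³ = a_tidal  ⇒  d = (2GMr / a_tidal)^(1/3)
d = (2 × 6.674×10⁻¹¹ × (1.02 × 10²⁶) × (8.02 × 10⁵) / (3.37 × 10⁻⁴))^(1/3)
  = 3.19 × 10⁸ m

3.19 × 10⁸ m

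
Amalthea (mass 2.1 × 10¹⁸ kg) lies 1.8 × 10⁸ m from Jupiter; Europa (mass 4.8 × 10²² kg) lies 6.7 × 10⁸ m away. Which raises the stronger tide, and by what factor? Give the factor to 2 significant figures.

Europa, by a factor of ≈ 440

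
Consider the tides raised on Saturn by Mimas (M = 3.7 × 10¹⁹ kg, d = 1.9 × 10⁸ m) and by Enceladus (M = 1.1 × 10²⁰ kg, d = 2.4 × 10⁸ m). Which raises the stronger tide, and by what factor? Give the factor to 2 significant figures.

Tidal acceleration ∝ M/d³, so compare M/d³ for each.
Mimas: (3.7 × 10¹⁹) / (1.9 × 10⁸)³ = 5.394 × 10⁻⁶
Enceladus: (1.1 × 10²⁰) / (2.4 × 10⁸)³ = 7.957 × 10⁻⁶
Ratio (larger/smaller) = 1.5

Enceladus, by a factor of ≈ 1.5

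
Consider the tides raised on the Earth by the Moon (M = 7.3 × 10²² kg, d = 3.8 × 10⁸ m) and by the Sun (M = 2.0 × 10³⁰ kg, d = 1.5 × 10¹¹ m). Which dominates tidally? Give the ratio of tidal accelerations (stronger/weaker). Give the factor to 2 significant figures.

The Moon, by a factor of ≈ 2.2

Compare M/d³ for the two perturbers:
The Moon: (7.3 × 10²²) / (3.8 × 10⁸)³ = 1.330 × 10⁻³
The Sun: (2.0 × 10³⁰) / (1.5 × 10¹¹)³ = 5.926 × 10⁻⁴
Ratio (larger/smaller) = 2.2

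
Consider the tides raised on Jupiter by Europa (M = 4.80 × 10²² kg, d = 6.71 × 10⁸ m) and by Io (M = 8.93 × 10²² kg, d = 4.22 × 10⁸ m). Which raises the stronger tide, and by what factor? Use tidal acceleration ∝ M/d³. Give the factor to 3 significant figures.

Tidal acceleration ∝ M/d³, so compare M/d³ for each.
Europa: (4.80 × 10²²) / (6.71 × 10⁸)³ = 1.589 × 10⁻⁴
Io: (8.93 × 10²²) / (4.22 × 10⁸)³ = 1.188 × 10⁻³
Ratio (larger/smaller) = 7.48

Io, by a factor of ≈ 7.48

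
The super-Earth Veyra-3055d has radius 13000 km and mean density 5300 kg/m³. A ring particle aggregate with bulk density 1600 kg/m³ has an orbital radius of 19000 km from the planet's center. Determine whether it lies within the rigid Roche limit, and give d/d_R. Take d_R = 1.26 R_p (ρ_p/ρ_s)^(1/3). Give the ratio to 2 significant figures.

d_R = 1.26 × (13000 km) × (5300/1600)^(1/3) = 24420 km
d/d_R = (19000) / (24420) = 0.78
Since d/d_R < 1, the body is inside the Roche limit.

inside; d/d_R ≈ 0.78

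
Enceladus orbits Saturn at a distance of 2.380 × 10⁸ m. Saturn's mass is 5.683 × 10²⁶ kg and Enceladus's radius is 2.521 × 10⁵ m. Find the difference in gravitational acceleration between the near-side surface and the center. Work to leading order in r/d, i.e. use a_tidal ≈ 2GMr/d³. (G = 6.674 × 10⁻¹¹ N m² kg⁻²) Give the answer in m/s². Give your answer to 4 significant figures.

The tidal stretch is the gradient of GM/d² times the body's extent r, hence the 1/d³ dependence.
Δg = 2GMr/d³
   = 2 × (6.674 × 10⁻¹¹) × (5.683 × 10²⁶) × (2.521 × 10⁵) / (2.380 × 10⁸)³
   = 1.419 × 10⁻³ m/s²

1.419 × 10⁻³ m/s²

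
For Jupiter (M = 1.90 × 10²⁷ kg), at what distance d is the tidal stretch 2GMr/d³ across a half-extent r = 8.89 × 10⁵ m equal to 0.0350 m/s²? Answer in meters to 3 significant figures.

2GMr/d³ = a_tidal  ⇒  d = (2GMr / a_tidal)^(1/3)
d = (2 × 6.674×10⁻¹¹ × (1.90 × 10²⁷) × (8.89 × 10⁵) / (0.0350))^(1/3)
  = 1.86 × 10⁸ m

1.86 × 10⁸ m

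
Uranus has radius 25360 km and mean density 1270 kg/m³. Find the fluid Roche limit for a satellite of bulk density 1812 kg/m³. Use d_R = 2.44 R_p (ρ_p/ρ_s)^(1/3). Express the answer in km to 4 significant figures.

54970 km

d_R = 2.44 × 25360 km × (1270/1812)^(1/3)
    = 54970 km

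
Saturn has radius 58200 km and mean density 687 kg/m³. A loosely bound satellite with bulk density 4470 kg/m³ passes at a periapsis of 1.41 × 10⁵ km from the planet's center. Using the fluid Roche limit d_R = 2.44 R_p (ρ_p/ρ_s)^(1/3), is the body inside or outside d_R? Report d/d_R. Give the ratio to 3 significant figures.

outside; d/d_R ≈ 1.85

d_R = 2.44 × (58200 km) × (687/4470)^(1/3) = 76070 km
d/d_R = (1.41 × 10⁵) / (76070) = 1.85
Since d/d_R > 1, the body is outside the Roche limit.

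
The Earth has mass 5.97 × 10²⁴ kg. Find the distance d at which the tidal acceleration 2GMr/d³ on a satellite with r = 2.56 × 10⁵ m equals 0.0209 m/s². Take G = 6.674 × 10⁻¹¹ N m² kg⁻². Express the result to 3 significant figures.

2.14 × 10⁷ m

2GMr/d³ = a_tidal  ⇒  d = (2GMr / a_tidal)^(1/3)
d = (2 × 6.674×10⁻¹¹ × (5.97 × 10²⁴) × (2.56 × 10⁵) / (0.0209))^(1/3)
  = 2.14 × 10⁷ m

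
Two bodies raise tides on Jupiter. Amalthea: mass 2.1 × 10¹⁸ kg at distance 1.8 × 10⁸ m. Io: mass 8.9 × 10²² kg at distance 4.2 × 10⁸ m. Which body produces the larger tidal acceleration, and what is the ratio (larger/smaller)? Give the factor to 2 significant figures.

Io, by a factor of ≈ 3300

Tidal acceleration ∝ M/d³, so compare M/d³ for each.
Amalthea: (2.1 × 10¹⁸) / (1.8 × 10⁸)³ = 3.601 × 10⁻⁷
Io: (8.9 × 10²²) / (4.2 × 10⁸)³ = 1.201 × 10⁻³
Ratio (larger/smaller) = 3300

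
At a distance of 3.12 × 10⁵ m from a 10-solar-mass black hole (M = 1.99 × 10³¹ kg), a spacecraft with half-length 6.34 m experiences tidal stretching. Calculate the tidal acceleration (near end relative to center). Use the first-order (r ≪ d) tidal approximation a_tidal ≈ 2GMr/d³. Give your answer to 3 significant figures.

5.54 × 10⁵ m/s²

Δg = 2GMr/d³
   = 2 × (6.674 × 10⁻¹¹) × (1.99 × 10³¹) × (6.34) / (3.12 × 10⁵)³
   = 5.54 × 10⁵ m/s²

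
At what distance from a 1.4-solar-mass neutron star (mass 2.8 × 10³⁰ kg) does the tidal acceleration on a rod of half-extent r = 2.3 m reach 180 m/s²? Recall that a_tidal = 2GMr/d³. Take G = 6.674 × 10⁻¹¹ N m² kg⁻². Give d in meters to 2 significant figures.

2GMr/d³ = a_tidal  ⇒  d = (2GMr / a_tidal)^(1/3)
d = (2 × 6.674×10⁻¹¹ × (2.8 × 10³⁰) × (2.3) / (180))^(1/3)
  = 1.7 × 10⁶ m

1.7 × 10⁶ m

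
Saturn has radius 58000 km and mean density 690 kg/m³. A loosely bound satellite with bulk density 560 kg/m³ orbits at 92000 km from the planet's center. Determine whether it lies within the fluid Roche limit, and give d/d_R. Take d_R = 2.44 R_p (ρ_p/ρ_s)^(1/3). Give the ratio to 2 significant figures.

d_R = 2.44 × (58000 km) × (690/560)^(1/3) = 1.517 × 10⁵ km
d/d_R = (92000) / (1.517 × 10⁵) = 0.61
Since d/d_R < 1, the body is inside the Roche limit.

inside; d/d_R ≈ 0.61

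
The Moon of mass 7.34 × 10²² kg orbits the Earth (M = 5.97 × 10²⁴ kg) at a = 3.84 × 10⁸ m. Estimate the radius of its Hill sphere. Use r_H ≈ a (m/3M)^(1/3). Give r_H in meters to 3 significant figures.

6.15 × 10⁷ m

r_H ≈ a (m/3M)^(1/3)
    = (3.84 × 10⁸) × (7.34 × 10²² / (3 × 5.97 × 10²⁴))^(1/3)
    = 6.15 × 10⁷ m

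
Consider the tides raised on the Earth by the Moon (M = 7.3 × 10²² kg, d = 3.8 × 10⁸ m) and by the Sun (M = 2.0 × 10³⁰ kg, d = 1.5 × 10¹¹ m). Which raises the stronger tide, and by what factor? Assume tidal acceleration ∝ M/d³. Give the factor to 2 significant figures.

Tidal acceleration ∝ M/d³, so compare M/d³ for each.
The Moon: (7.3 × 10²²) / (3.8 × 10⁸)³ = 1.330 × 10⁻³
The Sun: (2.0 × 10³⁰) / (1.5 × 10¹¹)³ = 5.926 × 10⁻⁴
Ratio (larger/smaller) = 2.2

The Moon, by a factor of ≈ 2.2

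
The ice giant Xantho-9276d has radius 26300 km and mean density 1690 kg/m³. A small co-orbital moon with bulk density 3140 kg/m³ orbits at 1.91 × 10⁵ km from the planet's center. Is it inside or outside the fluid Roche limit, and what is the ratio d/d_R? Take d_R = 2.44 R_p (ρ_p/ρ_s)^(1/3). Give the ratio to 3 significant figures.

d_R = 2.44 × (26300 km) × (1690/3140)^(1/3) = 52200 km
d/d_R = (1.91 × 10⁵) / (52200) = 3.66
Since d/d_R > 1, the body is outside the Roche limit.

outside; d/d_R ≈ 3.66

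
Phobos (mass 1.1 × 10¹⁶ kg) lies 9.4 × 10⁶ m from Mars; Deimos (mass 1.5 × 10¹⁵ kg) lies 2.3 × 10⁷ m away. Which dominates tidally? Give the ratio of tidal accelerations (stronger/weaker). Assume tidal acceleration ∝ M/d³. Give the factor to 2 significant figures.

Phobos, by a factor of ≈ 110

Compare M/d³ for the two perturbers:
Phobos: (1.1 × 10¹⁶) / (9.4 × 10⁶)³ = 1.324 × 10⁻⁵
Deimos: (1.5 × 10¹⁵) / (2.3 × 10⁷)³ = 1.233 × 10⁻⁷
Ratio (larger/smaller) = 110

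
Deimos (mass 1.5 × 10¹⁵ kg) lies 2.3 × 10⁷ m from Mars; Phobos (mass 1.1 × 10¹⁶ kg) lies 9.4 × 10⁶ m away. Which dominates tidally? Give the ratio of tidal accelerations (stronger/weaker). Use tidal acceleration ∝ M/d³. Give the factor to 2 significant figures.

The tide-raising term goes as M/d³ (the gradient of a 1/d² field).
Deimos: (1.5 × 10¹⁵) / (2.3 × 10⁷)³ = 1.233 × 10⁻⁷
Phobos: (1.1 × 10¹⁶) / (9.4 × 10⁶)³ = 1.324 × 10⁻⁵
Ratio (larger/smaller) = 110

Phobos, by a factor of ≈ 110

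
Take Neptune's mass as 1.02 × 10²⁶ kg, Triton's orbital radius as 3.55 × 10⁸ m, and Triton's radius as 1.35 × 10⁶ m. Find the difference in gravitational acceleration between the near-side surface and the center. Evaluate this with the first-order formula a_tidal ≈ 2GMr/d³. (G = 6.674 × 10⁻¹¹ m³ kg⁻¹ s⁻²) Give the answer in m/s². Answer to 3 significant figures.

Δa = 2GMr/d³
   = 2 × (6.674 × 10⁻¹¹) × (1.02 × 10²⁶) × (1.35 × 10⁶) / (3.55 × 10⁸)³
   = 4.11 × 10⁻⁴ m/s²

4.11 × 10⁻⁴ m/s²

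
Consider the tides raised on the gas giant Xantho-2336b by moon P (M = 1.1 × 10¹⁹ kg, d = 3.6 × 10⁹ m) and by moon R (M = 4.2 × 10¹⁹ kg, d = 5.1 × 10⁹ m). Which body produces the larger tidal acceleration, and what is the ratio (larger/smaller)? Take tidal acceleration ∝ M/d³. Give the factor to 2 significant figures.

Moon R, by a factor of ≈ 1.3

The tide-raising term goes as M/d³ (the gradient of a 1/d² field).
Moon P: (1.1 × 10¹⁹) / (3.6 × 10⁹)³ = 2.358 × 10⁻¹⁰
Moon R: (4.2 × 10¹⁹) / (5.1 × 10⁹)³ = 3.166 × 10⁻¹⁰
Ratio (larger/smaller) = 1.3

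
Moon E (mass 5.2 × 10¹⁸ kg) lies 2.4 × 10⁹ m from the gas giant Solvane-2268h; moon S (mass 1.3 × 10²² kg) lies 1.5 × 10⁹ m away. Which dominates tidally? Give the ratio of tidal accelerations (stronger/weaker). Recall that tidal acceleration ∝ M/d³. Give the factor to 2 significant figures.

Tidal stretch scales as M/d³; compute that for each body.
Moon E: (5.2 × 10¹⁸) / (2.4 × 10⁹)³ = 3.762 × 10⁻¹⁰
Moon S: (1.3 × 10²²) / (1.5 × 10⁹)³ = 3.852 × 10⁻⁶
Ratio (larger/smaller) = 10000

Moon S, by a factor of ≈ 10000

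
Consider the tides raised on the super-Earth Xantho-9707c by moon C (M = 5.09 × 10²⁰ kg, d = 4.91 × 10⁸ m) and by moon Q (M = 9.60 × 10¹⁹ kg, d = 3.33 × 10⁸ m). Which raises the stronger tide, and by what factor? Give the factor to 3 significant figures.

Moon C, by a factor of ≈ 1.65

Compare M/d³ for the two perturbers:
Moon C: (5.09 × 10²⁰) / (4.91 × 10⁸)³ = 4.300 × 10⁻⁶
Moon Q: (9.60 × 10¹⁹) / (3.33 × 10⁸)³ = 2.600 × 10⁻⁶
Ratio (larger/smaller) = 1.65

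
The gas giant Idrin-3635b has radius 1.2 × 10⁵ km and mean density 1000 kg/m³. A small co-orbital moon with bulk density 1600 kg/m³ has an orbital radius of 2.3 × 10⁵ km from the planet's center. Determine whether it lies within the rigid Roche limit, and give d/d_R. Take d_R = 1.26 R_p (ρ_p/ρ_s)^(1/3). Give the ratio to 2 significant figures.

outside; d/d_R ≈ 1.8

d_R = 1.26 × (1.2 × 10⁵ km) × (1000/1600)^(1/3) = 1.293 × 10⁵ km
d/d_R = (2.3 × 10⁵) / (1.293 × 10⁵) = 1.8
Since d/d_R > 1, the body is outside the Roche limit.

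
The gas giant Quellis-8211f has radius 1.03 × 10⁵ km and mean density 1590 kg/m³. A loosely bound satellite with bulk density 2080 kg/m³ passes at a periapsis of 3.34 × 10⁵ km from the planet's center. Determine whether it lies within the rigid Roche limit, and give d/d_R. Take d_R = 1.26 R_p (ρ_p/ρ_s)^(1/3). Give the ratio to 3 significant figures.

outside; d/d_R ≈ 2.81

d_R = 1.26 × (1.03 × 10⁵ km) × (1590/2080)^(1/3) = 1.187 × 10⁵ km
d/d_R = (3.34 × 10⁵) / (1.187 × 10⁵) = 2.81
Since d/d_R > 1, the body is outside the Roche limit.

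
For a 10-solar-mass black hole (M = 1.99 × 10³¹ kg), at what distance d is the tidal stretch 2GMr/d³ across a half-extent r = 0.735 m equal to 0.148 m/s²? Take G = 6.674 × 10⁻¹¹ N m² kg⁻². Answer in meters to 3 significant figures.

2.36 × 10⁷ m

2GMr/d³ = a_tidal  ⇒  d = (2GMr / a_tidal)^(1/3)
d = (2 × 6.674×10⁻¹¹ × (1.99 × 10³¹) × (0.735) / (0.148))^(1/3)
  = 2.36 × 10⁷ m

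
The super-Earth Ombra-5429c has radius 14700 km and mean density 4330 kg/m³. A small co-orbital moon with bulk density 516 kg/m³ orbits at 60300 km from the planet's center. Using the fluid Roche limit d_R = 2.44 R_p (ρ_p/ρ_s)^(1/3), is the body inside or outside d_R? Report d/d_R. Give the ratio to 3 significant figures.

inside; d/d_R ≈ 0.827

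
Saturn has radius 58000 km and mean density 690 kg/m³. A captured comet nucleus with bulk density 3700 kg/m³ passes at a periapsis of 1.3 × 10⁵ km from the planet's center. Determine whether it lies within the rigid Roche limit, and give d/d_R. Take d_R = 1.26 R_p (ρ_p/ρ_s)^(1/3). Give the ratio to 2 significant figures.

outside; d/d_R ≈ 3.1

d_R = 1.26 × (58000 km) × (690/3700)^(1/3) = 41750 km
d/d_R = (1.3 × 10⁵) / (41750) = 3.1
Since d/d_R > 1, the body is outside the Roche limit.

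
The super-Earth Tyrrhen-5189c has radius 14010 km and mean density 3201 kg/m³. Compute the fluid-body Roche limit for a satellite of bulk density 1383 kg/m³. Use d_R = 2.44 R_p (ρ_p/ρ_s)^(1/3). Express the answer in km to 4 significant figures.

45220 km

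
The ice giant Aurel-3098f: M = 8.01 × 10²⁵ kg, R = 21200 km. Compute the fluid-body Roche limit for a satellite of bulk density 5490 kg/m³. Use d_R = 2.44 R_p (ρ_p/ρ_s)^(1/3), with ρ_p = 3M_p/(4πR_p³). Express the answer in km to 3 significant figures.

37000 km

ρ_p = 3M_p/(4πR_p³) = 3 × (8.01 × 10²⁵) / (4π × (2.12 × 10⁷ m)³) = 2010 kg/m³
d_R = 2.44 × 21200 km × (2010/5490)^(1/3)
    = 37000 km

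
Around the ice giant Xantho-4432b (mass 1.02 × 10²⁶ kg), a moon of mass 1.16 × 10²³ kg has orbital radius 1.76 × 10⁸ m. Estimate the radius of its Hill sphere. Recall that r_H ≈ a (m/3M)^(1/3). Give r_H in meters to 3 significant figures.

r_H ≈ a (m/3M)^(1/3)
    = (1.76 × 10⁸) × (1.16 × 10²³ / (3 × 1.02 × 10²⁶))^(1/3)
    = 1.27 × 10⁷ m

1.27 × 10⁷ m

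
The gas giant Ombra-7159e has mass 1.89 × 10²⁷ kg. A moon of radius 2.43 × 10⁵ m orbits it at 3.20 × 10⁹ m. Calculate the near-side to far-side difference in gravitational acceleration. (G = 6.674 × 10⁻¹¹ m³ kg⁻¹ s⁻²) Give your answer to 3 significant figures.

3.74 × 10⁻⁶ m/s²

a_tidal = 4GMr/d³
        = 4 × (6.674 × 10⁻¹¹) × (1.89 × 10²⁷) × (2.43 × 10⁵) / (3.20 × 10⁹)³
        = 3.74 × 10⁻⁶ m/s²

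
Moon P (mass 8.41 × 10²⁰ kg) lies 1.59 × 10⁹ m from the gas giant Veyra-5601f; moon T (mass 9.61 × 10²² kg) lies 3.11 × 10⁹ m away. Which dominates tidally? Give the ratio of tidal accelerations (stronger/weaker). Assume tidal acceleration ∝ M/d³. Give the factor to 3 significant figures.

Moon T, by a factor of ≈ 15.3

The tide-raising term goes as M/d³ (the gradient of a 1/d² field).
Moon P: (8.41 × 10²⁰) / (1.59 × 10⁹)³ = 2.092 × 10⁻⁷
Moon T: (9.61 × 10²²) / (3.11 × 10⁹)³ = 3.195 × 10⁻⁶
Ratio (larger/smaller) = 15.3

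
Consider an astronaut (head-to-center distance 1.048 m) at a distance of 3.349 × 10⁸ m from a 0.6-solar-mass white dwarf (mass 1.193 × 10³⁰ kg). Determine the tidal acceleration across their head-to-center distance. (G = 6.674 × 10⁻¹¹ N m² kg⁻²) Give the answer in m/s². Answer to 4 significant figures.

The tidal stretch is the gradient of GM/d² times the body's extent r, hence the 1/d³ dependence.
a_tidal = 2GMr/d³
        = 2 × (6.674 × 10⁻¹¹) × (1.193 × 10³⁰) × (1.048) / (3.349 × 10⁸)³
        = 4.443 × 10⁻⁶ m/s²

4.443 × 10⁻⁶ m/s²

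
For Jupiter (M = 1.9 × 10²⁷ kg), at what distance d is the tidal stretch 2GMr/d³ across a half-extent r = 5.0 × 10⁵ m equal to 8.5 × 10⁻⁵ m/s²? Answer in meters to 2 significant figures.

1.1 × 10⁹ m

2GMr/d³ = a_tidal  ⇒  d = (2GMr / a_tidal)^(1/3)
d = (2 × 6.674×10⁻¹¹ × (1.9 × 10²⁷) × (5.0 × 10⁵) / (8.5 × 10⁻⁵))^(1/3)
  = 1.1 × 10⁹ m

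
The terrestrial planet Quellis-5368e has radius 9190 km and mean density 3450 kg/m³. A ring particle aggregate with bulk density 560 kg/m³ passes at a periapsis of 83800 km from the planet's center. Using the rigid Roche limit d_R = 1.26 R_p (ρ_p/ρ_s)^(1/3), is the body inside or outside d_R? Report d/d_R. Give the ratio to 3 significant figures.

outside; d/d_R ≈ 3.95

d_R = 1.26 × (9190 km) × (3450/560)^(1/3) = 21230 km
d/d_R = (83800) / (21230) = 3.95
Since d/d_R > 1, the body is outside the Roche limit.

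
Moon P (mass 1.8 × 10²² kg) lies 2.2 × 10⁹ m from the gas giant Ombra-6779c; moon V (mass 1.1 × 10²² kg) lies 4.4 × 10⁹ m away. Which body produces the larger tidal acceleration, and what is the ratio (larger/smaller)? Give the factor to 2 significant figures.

Moon P, by a factor of ≈ 13

Compare M/d³ for the two perturbers:
Moon P: (1.8 × 10²²) / (2.2 × 10⁹)³ = 1.690 × 10⁻⁶
Moon V: (1.1 × 10²²) / (4.4 × 10⁹)³ = 1.291 × 10⁻⁷
Ratio (larger/smaller) = 13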